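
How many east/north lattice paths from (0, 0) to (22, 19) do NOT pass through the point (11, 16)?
Number of paths = 239916876420

Total paths from (0, 0) to (22, 19): C(41, 22) = 244662670200. Paths through (11, 16): (paths (0, 0) → (11, 16)) × (paths (11, 16) → (22, 19)) = C(27, 11) · C(14, 11) = 13037895 · 364 = 4745793780. Avoidance count = 244662670200 − 4745793780 = 239916876420.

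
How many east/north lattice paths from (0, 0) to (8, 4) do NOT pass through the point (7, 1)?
Number of paths = 463

Total paths from (0, 0) to (8, 4): C(12, 8) = 495. Paths through (7, 1): (paths (0, 0) → (7, 1)) × (paths (7, 1) → (8, 4)) = C(8, 7) · C(4, 1) = 8 · 4 = 32. Avoidance count = 495 − 32 = 463.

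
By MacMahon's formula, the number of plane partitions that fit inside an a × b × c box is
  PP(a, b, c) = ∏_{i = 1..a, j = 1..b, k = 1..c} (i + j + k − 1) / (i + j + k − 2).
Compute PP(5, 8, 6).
PP(5, 8, 6) = 7997986868872

Evaluate the triple product over i = 1..5, j = 1..8, k = 1..6. The factors are (2/1) · (3/2) · (4/3) · (5/4) · (6/5) · (7/6) · (3/2) · (4/3) · … (240 factors total). The numerators and denominators telescope so the product is an integer; carrying out the multiplication exactly gives PP(5, 8, 6) = 7997986868872.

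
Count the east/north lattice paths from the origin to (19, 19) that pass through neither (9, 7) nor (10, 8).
Number of paths = 24440964680

Inclusion–exclusion. Total paths: C(38, 19) = 35345263800. Through P₁: C(16, 9)·C(22, 10) = 7397630240. Through P₂: C(18, 10)·C(20, 9) = 7349593680. Since P₁ is strictly southwest of P₂, a monotone path through both must visit P₁ then P₂; paths through both = C(16, 9)·C(2, 1)·C(20, 9) = 3842924800. Avoid both = 35345263800 − 7397630240 − 7349593680 + 3842924800 = 24440964680.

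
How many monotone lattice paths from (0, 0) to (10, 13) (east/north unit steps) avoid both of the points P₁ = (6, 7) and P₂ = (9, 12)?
Number of paths = 388038

Inclusion–exclusion. Total paths: C(23, 10) = 1144066. Through P₁: C(13, 6)·C(10, 4) = 360360. Through P₂: C(21, 9)·C(2, 1) = 587860. Since P₁ is strictly southwest of P₂, a monotone path through both must visit P₁ then P₂; paths through both = C(13, 6)·C(8, 3)·C(2, 1) = 192192. Avoid both = 1144066 − 360360 − 587860 + 192192 = 388038.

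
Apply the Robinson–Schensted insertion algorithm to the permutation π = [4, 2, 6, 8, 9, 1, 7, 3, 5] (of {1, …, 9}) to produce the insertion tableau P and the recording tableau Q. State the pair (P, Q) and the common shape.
P = [1, 3, 5, 9] / [2, 6, 7] / [4, 8];  Q = [1, 3, 4, 5] / [2, 7, 9] / [6, 8];  common shape = (4, 3, 2)

Row-insert the values π_1, π_2, … into P one at a time, bumping the leftmost entry strictly greater than the inserted value down to the next row. The recording tableau Q records, in position (i, j), the step at which that cell was added to P.
  Insert 4 (step 1): P = [4];  Q = [1]
  Insert 2 (step 2): P = [2] / [4];  Q = [1] / [2]
  Insert 6 (step 3): P = [2, 6] / [4];  Q = [1, 3] / [2]
  Insert 8 (step 4): P = [2, 6, 8] / [4];  Q = [1, 3, 4] / [2]
  Insert 9 (step 5): P = [2, 6, 8, 9] / [4];  Q = [1, 3, 4, 5] / [2]
  Insert 1 (step 6): P = [1, 6, 8, 9] / [2] / [4];  Q = [1, 3, 4, 5] / [2] / [6]
  Insert 7 (step 7): P = [1, 6, 7, 9] / [2, 8] / [4];  Q = [1, 3, 4, 5] / [2, 7] / [6]
  Insert 3 (step 8): P = [1, 3, 7, 9] / [2, 6] / [4, 8];  Q = [1, 3, 4, 5] / [2, 7] / [6, 8]
  Insert 5 (step 9): P = [1, 3, 5, 9] / [2, 6, 7] / [4, 8];  Q = [1, 3, 4, 5] / [2, 7, 9] / [6, 8]
Final shape: (4, 3, 2).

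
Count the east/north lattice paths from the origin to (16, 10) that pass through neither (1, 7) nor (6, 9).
Number of paths = 5252000

Inclusion–exclusion. Total paths: C(26, 16) = 5311735. Through P₁: C(8, 1)·C(18, 15) = 6528. Through P₂: C(15, 6)·C(11, 10) = 55055. Since P₁ is strictly southwest of P₂, a monotone path through both must visit P₁ then P₂; paths through both = C(8, 1)·C(7, 5)·C(11, 10) = 1848. Avoid both = 5311735 − 6528 − 55055 + 1848 = 5252000.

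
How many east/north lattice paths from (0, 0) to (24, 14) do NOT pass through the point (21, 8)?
Number of paths = 9309013920

Total paths from (0, 0) to (24, 14): C(38, 24) = 9669554100. Paths through (21, 8): (paths (0, 0) → (21, 8)) × (paths (21, 8) → (24, 14)) = C(29, 21) · C(9, 3) = 4292145 · 84 = 360540180. Avoidance count = 9669554100 − 360540180 = 9309013920.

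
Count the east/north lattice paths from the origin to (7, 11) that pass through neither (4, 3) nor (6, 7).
Number of paths = 20094

Inclusion–exclusion. Total paths: C(18, 7) = 31824. Through P₁: C(7, 4)·C(11, 3) = 5775. Through P₂: C(13, 6)·C(5, 1) = 8580. Since P₁ is strictly southwest of P₂, a monotone path through both must visit P₁ then P₂; paths through both = C(7, 4)·C(6, 2)·C(5, 1) = 2625. Avoid both = 31824 − 5775 − 8580 + 2625 = 20094.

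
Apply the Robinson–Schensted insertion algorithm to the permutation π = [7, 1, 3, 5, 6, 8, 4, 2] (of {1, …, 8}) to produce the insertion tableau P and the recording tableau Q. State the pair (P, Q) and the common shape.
P = [1, 2, 4, 6, 8] / [3] / [5] / [7];  Q = [1, 3, 4, 5, 6] / [2] / [7] / [8];  common shape = (5, 1, 1, 1)

Row-insert the values π_1, π_2, … into P one at a time, bumping the leftmost entry strictly greater than the inserted value down to the next row. The recording tableau Q records, in position (i, j), the step at which that cell was added to P.
  Insert 7 (step 1): P = [7];  Q = [1]
  Insert 1 (step 2): P = [1] / [7];  Q = [1] / [2]
  Insert 3 (step 3): P = [1, 3] / [7];  Q = [1, 3] / [2]
  Insert 5 (step 4): P = [1, 3, 5] / [7];  Q = [1, 3, 4] / [2]
  Insert 6 (step 5): P = [1, 3, 5, 6] / [7];  Q = [1, 3, 4, 5] / [2]
  Insert 8 (step 6): P = [1, 3, 5, 6, 8] / [7];  Q = [1, 3, 4, 5, 6] / [2]
  Insert 4 (step 7): P = [1, 3, 4, 6, 8] / [5] / [7];  Q = [1, 3, 4, 5, 6] / [2] / [7]
  Insert 2 (step 8): P = [1, 2, 4, 6, 8] / [3] / [5] / [7];  Q = [1, 3, 4, 5, 6] / [2] / [7] / [8]
Final shape: (5, 1, 1, 1).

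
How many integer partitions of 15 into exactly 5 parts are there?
p(15, 5 parts) = 30

Partitions of n into exactly k parts ↔ partitions of n − k into at most k parts (subtract 1 from each part). For n = 15, k = 5, the partitions are: 11+1+1+1+1, 10+2+1+1+1, 9+3+1+1+1, 9+2+2+1+1, 8+4+1+1+1, 8+3+2+1+1, 8+2+2+2+1, 7+5+1+1+1, 7+4+2+1+1, 7+3+3+1+1, 7+3+2+2+1, 7+2+2+2+2, 6+6+1+1+1, 6+5+2+1+1, 6+4+3+1+1, 6+4+2+2+1, 6+3+3+2+1, 6+3+2+2+2, 5+5+3+1+1, 5+5+2+2+1, 5+4+4+1+1, 5+4+3+2+1, 5+4+2+2+2, 5+3+3+3+1, 5+3+3+2+2, 4+4+4+2+1, 4+4+3+3+1, 4+4+3+2+2, 4+3+3+3+2, 3+3+3+3+3. Count = 30.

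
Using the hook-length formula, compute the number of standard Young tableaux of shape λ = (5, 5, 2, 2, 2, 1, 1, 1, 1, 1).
# SYT of shape (5, 5, 2, 2, 2, 1, 1, 1, 1, 1) = 95931000

Hook-length formula: f^λ = n! / Π hook(c), product over all cells c of the Young diagram. For λ = (5, 5, 2, 2, 2, 1, 1, 1, 1, 1), n = 21 boxes. Hook lengths by row (left-to-right, top-to-bottom): [14, 8, 4, 3, 2]; [13, 7, 3, 2, 1]; [9, 3]; [8, 2]; [7, 1]; [5]; [4]; [3]; [2]; [1]. Product of hooks = 532580106240. So f^λ = 21! / 532580106240 = 51090942171709440000 / 532580106240 = 95931000.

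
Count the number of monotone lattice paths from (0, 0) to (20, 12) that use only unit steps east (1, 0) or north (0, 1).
Number of paths = 225792840

A monotone lattice path from (0, 0) to (20, 12) consists of 20 east steps and 12 north steps in some order, so it is determined by which 20 of the 32 steps are east. The count is C(32, 20) = 225792840.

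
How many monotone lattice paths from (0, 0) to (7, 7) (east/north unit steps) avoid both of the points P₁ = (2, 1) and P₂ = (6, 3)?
Number of paths = 1851

Inclusion–exclusion. Total paths: C(14, 7) = 3432. Through P₁: C(3, 2)·C(11, 5) = 1386. Through P₂: C(9, 6)·C(5, 1) = 420. Since P₁ is strictly southwest of P₂, a monotone path through both must visit P₁ then P₂; paths through both = C(3, 2)·C(6, 4)·C(5, 1) = 225. Avoid both = 3432 − 1386 − 420 + 225 = 1851.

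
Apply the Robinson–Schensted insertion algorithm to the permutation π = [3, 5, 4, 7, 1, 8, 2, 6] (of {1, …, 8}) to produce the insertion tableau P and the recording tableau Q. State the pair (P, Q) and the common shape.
P = [1, 2, 6, 8] / [3, 4, 7] / [5];  Q = [1, 2, 4, 6] / [3, 7, 8] / [5];  common shape = (4, 3, 1)

Row-insert the values π_1, π_2, … into P one at a time, bumping the leftmost entry strictly greater than the inserted value down to the next row. The recording tableau Q records, in position (i, j), the step at which that cell was added to P.
  Insert 3 (step 1): P = [3];  Q = [1]
  Insert 5 (step 2): P = [3, 5];  Q = [1, 2]
  Insert 4 (step 3): P = [3, 4] / [5];  Q = [1, 2] / [3]
  Insert 7 (step 4): P = [3, 4, 7] / [5];  Q = [1, 2, 4] / [3]
  Insert 1 (step 5): P = [1, 4, 7] / [3] / [5];  Q = [1, 2, 4] / [3] / [5]
  Insert 8 (step 6): P = [1, 4, 7, 8] / [3] / [5];  Q = [1, 2, 4, 6] / [3] / [5]
  Insert 2 (step 7): P = [1, 2, 7, 8] / [3, 4] / [5];  Q = [1, 2, 4, 6] / [3, 7] / [5]
  Insert 6 (step 8): P = [1, 2, 6, 8] / [3, 4, 7] / [5];  Q = [1, 2, 4, 6] / [3, 7, 8] / [5]
Final shape: (4, 3, 1).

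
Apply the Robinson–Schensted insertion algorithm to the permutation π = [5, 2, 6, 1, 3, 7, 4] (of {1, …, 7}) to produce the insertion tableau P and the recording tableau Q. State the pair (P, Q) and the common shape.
P = [1, 3, 4] / [2, 6, 7] / [5];  Q = [1, 3, 6] / [2, 5, 7] / [4];  common shape = (3, 3, 1)

Row-insert the values π_1, π_2, … into P one at a time, bumping the leftmost entry strictly greater than the inserted value down to the next row. The recording tableau Q records, in position (i, j), the step at which that cell was added to P.
  Insert 5 (step 1): P = [5];  Q = [1]
  Insert 2 (step 2): P = [2] / [5];  Q = [1] / [2]
  Insert 6 (step 3): P = [2, 6] / [5];  Q = [1, 3] / [2]
  Insert 1 (step 4): P = [1, 6] / [2] / [5];  Q = [1, 3] / [2] / [4]
  Insert 3 (step 5): P = [1, 3] / [2, 6] / [5];  Q = [1, 3] / [2, 5] / [4]
  Insert 7 (step 6): P = [1, 3, 7] / [2, 6] / [5];  Q = [1, 3, 6] / [2, 5] / [4]
  Insert 4 (step 7): P = [1, 3, 4] / [2, 6, 7] / [5];  Q = [1, 3, 6] / [2, 5, 7] / [4]
Final shape: (3, 3, 1).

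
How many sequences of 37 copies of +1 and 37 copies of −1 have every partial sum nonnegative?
C_37 = 45950804324621742364

These ballot sequences are counted by the Catalan number C_n = (1/(n + 1)) · C(2n, n). For n = 37: C_37 = (1/38) · C(74, 37) = 1746130564335626209832/38 = 45950804324621742364.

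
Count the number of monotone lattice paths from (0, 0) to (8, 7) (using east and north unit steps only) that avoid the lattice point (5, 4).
Number of paths = 3915

Total paths from (0, 0) to (8, 7): C(15, 8) = 6435. Paths through (5, 4): (paths (0, 0) → (5, 4)) × (paths (5, 4) → (8, 7)) = C(9, 5) · C(6, 3) = 126 · 20 = 2520. Avoidance count = 6435 − 2520 = 3915.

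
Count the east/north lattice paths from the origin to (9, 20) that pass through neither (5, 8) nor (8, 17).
Number of paths = 4478925

Inclusion–exclusion. Total paths: C(29, 9) = 10015005. Through P₁: C(13, 5)·C(16, 4) = 2342340. Through P₂: C(25, 8)·C(4, 1) = 4326300. Since P₁ is strictly southwest of P₂, a monotone path through both must visit P₁ then P₂; paths through both = C(13, 5)·C(12, 3)·C(4, 1) = 1132560. Avoid both = 10015005 − 2342340 − 4326300 + 1132560 = 4478925.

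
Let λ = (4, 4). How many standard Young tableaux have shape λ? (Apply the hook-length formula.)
# SYT of shape (4, 4) = 14

Hook-length formula: f^λ = n! / Π hook(c), product over all cells c of the Young diagram. For λ = (4, 4), n = 8 boxes. Hook lengths by row (left-to-right, top-to-bottom): [5, 4, 3, 2]; [4, 3, 2, 1]. Product of hooks = 2880. So f^λ = 8! / 2880 = 40320 / 2880 = 14.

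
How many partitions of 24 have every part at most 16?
p(24, parts ≤ 16) = 1530

Use the recurrence p(n, m) = p(n, m−1) + p(n−m, m): either the largest part is < m (count p(n, m−1)) or the largest part is exactly m (remove one copy of m, count p(n−m, m)). With p(0, ·) = 1 this gives p(24, parts ≤ 16) = 1530. (By conjugating Young diagrams, this also counts partitions of 24 into at most 16 parts.)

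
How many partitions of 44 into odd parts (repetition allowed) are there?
p_odd(44) = 1816

Enumerate partitions using only odd parts via the recurrence o(n, m) = o(n, m−2) + o(n−m, m) over odd m, starting from the largest odd part ≤ n. This gives p_odd(44) = 1816. (Euler's theorem: equals the count of distinct-part partitions.)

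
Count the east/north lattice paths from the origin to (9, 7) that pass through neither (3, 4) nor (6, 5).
Number of paths = 5280

Inclusion–exclusion. Total paths: C(16, 9) = 11440. Through P₁: C(7, 3)·C(9, 6) = 2940. Through P₂: C(11, 6)·C(5, 3) = 4620. Since P₁ is strictly southwest of P₂, a monotone path through both must visit P₁ then P₂; paths through both = C(7, 3)·C(4, 3)·C(5, 3) = 1400. Avoid both = 11440 − 2940 − 4620 + 1400 = 5280.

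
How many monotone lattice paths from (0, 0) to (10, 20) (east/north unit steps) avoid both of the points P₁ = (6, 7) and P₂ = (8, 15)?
Number of paths = 17285961

Inclusion–exclusion. Total paths: C(30, 10) = 30045015. Through P₁: C(13, 6)·C(17, 4) = 4084080. Through P₂: C(23, 8)·C(7, 2) = 10296594. Since P₁ is strictly southwest of P₂, a monotone path through both must visit P₁ then P₂; paths through both = C(13, 6)·C(10, 2)·C(7, 2) = 1621620. Avoid both = 30045015 − 4084080 − 10296594 + 1621620 = 17285961.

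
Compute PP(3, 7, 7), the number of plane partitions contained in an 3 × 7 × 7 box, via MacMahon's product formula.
PP(3, 7, 7) = 877262100

Evaluate the triple product over i = 1..3, j = 1..7, k = 1..7. The factors are (2/1) · (3/2) · (4/3) · (5/4) · (6/5) · (7/6) · (8/7) · (3/2) · … (147 factors total). The numerators and denominators telescope so the product is an integer; carrying out the multiplication exactly gives PP(3, 7, 7) = 877262100.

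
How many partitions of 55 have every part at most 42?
p(55, parts ≤ 42) = 451004

Use the recurrence p(n, m) = p(n, m−1) + p(n−m, m): either the largest part is < m (count p(n, m−1)) or the largest part is exactly m (remove one copy of m, count p(n−m, m)). With p(0, ·) = 1 this gives p(55, parts ≤ 42) = 451004. (By conjugating Young diagrams, this also counts partitions of 55 into at most 42 parts.)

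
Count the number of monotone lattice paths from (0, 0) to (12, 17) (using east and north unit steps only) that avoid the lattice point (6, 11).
Number of paths = 40460511

Total paths from (0, 0) to (12, 17): C(29, 12) = 51895935. Paths through (6, 11): (paths (0, 0) → (6, 11)) × (paths (6, 11) → (12, 17)) = C(17, 6) · C(12, 6) = 12376 · 924 = 11435424. Avoidance count = 51895935 − 11435424 = 40460511.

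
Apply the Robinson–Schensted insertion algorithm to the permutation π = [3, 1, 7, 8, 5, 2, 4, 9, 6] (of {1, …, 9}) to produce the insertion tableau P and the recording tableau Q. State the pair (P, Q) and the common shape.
P = [1, 2, 4, 6] / [3, 5, 8, 9] / [7];  Q = [1, 3, 4, 8] / [2, 5, 7, 9] / [6];  common shape = (4, 4, 1)

Row-insert the values π_1, π_2, … into P one at a time, bumping the leftmost entry strictly greater than the inserted value down to the next row. The recording tableau Q records, in position (i, j), the step at which that cell was added to P.
  Insert 3 (step 1): P = [3];  Q = [1]
  Insert 1 (step 2): P = [1] / [3];  Q = [1] / [2]
  Insert 7 (step 3): P = [1, 7] / [3];  Q = [1, 3] / [2]
  Insert 8 (step 4): P = [1, 7, 8] / [3];  Q = [1, 3, 4] / [2]
  Insert 5 (step 5): P = [1, 5, 8] / [3, 7];  Q = [1, 3, 4] / [2, 5]
  Insert 2 (step 6): P = [1, 2, 8] / [3, 5] / [7];  Q = [1, 3, 4] / [2, 5] / [6]
  Insert 4 (step 7): P = [1, 2, 4] / [3, 5, 8] / [7];  Q = [1, 3, 4] / [2, 5, 7] / [6]
  Insert 9 (step 8): P = [1, 2, 4, 9] / [3, 5, 8] / [7];  Q = [1, 3, 4, 8] / [2, 5, 7] / [6]
  Insert 6 (step 9): P = [1, 2, 4, 6] / [3, 5, 8, 9] / [7];  Q = [1, 3, 4, 8] / [2, 5, 7, 9] / [6]
Final shape: (4, 4, 1).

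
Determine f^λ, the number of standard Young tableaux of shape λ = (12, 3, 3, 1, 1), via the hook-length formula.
# SYT of shape (12, 3, 3, 1, 1) = 3730650

Hook-length formula: f^λ = n! / Π hook(c), product over all cells c of the Young diagram. For λ = (12, 3, 3, 1, 1), n = 20 boxes. Hook lengths by row (left-to-right, top-to-bottom): [16, 13, 12, 9, 8, 7, 6, 5, 4, 3, 2, 1]; [6, 3, 2]; [5, 2, 1]; [2]; [1]. Product of hooks = 652138905600. So f^λ = 20! / 652138905600 = 2432902008176640000 / 652138905600 = 3730650.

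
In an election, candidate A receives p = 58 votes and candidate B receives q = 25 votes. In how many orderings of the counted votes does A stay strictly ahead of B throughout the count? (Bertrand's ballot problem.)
Strict-lead orderings = 430252366204292685768

Total orderings of the 83 votes with 58 for A: C(83, 58) = 1082149890756251300568. By the Bertrand ballot formula (Cycle Lemma / reflection principle), the number of orderings in which A is strictly ahead of B throughout is (p − q)/(p + q) · C(p + q, p) = (58 − 25)/(58 + 25) · 1082149890756251300568 = 430252366204292685768.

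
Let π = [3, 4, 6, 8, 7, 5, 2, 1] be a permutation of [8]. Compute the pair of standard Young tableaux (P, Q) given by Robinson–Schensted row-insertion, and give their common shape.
P = [1, 4, 5, 7] / [2] / [3] / [6] / [8];  Q = [1, 2, 3, 4] / [5] / [6] / [7] / [8];  common shape = (4, 1, 1, 1, 1)

Row-insert the values π_1, π_2, … into P one at a time, bumping the leftmost entry strictly greater than the inserted value down to the next row. The recording tableau Q records, in position (i, j), the step at which that cell was added to P.
  Insert 3 (step 1): P = [3];  Q = [1]
  Insert 4 (step 2): P = [3, 4];  Q = [1, 2]
  Insert 6 (step 3): P = [3, 4, 6];  Q = [1, 2, 3]
  Insert 8 (step 4): P = [3, 4, 6, 8];  Q = [1, 2, 3, 4]
  Insert 7 (step 5): P = [3, 4, 6, 7] / [8];  Q = [1, 2, 3, 4] / [5]
  Insert 5 (step 6): P = [3, 4, 5, 7] / [6] / [8];  Q = [1, 2, 3, 4] / [5] / [6]
  Insert 2 (step 7): P = [2, 4, 5, 7] / [3] / [6] / [8];  Q = [1, 2, 3, 4] / [5] / [6] / [7]
  Insert 1 (step 8): P = [1, 4, 5, 7] / [2] / [3] / [6] / [8];  Q = [1, 2, 3, 4] / [5] / [6] / [7] / [8]
Final shape: (4, 1, 1, 1, 1).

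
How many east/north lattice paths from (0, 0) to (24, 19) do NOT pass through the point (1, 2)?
Number of paths = 534275295450

Total paths from (0, 0) to (24, 19): C(43, 24) = 800472431850. Paths through (1, 2): (paths (0, 0) → (1, 2)) × (paths (1, 2) → (24, 19)) = C(3, 1) · C(40, 23) = 3 · 88732378800 = 266197136400. Avoidance count = 800472431850 − 266197136400 = 534275295450.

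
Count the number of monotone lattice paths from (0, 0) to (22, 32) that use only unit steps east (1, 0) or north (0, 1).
Number of paths = 780512175396135

A monotone lattice path from (0, 0) to (22, 32) consists of 22 east steps and 32 north steps in some order, so it is determined by which 22 of the 54 steps are east. The count is C(54, 22) = 780512175396135.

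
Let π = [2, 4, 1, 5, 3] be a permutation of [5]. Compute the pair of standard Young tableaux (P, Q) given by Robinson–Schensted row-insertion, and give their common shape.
P = [1, 3, 5] / [2, 4];  Q = [1, 2, 4] / [3, 5];  common shape = (3, 2)

Row-insert the values π_1, π_2, … into P one at a time, bumping the leftmost entry strictly greater than the inserted value down to the next row. The recording tableau Q records, in position (i, j), the step at which that cell was added to P.
  Insert 2 (step 1): P = [2];  Q = [1]
  Insert 4 (step 2): P = [2, 4];  Q = [1, 2]
  Insert 1 (step 3): P = [1, 4] / [2];  Q = [1, 2] / [3]
  Insert 5 (step 4): P = [1, 4, 5] / [2];  Q = [1, 2, 4] / [3]
  Insert 3 (step 5): P = [1, 3, 5] / [2, 4];  Q = [1, 2, 4] / [3, 5]
Final shape: (3, 2).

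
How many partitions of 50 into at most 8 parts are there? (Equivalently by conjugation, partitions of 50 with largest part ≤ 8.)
p(50, parts ≤ 8) = 30588

Use the recurrence p(n, m) = p(n, m−1) + p(n−m, m): either the largest part is < m (count p(n, m−1)) or the largest part is exactly m (remove one copy of m, count p(n−m, m)). With p(0, ·) = 1 this gives p(50, parts ≤ 8) = 30588. (By conjugating Young diagrams, this also counts partitions of 50 into at most 8 parts.)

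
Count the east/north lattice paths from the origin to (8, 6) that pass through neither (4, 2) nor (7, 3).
Number of paths = 1713

Inclusion–exclusion. Total paths: C(14, 8) = 3003. Through P₁: C(6, 4)·C(8, 4) = 1050. Through P₂: C(10, 7)·C(4, 1) = 480. Since P₁ is strictly southwest of P₂, a monotone path through both must visit P₁ then P₂; paths through both = C(6, 4)·C(4, 3)·C(4, 1) = 240. Avoid both = 3003 − 1050 − 480 + 240 = 1713.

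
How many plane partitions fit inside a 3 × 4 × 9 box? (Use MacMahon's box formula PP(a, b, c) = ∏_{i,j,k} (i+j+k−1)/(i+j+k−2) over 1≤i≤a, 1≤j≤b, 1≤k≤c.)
PP(3, 4, 9) = 13026013

Evaluate the triple product over i = 1..3, j = 1..4, k = 1..9. The factors are (2/1) · (3/2) · (4/3) · (5/4) · (6/5) · (7/6) · (8/7) · (9/8) · … (108 factors total). The numerators and denominators telescope so the product is an integer; carrying out the multiplication exactly gives PP(3, 4, 9) = 13026013.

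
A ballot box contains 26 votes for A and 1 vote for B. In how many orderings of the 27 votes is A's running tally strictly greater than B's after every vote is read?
Strict-lead orderings = 25

Total orderings of the 27 votes with 26 for A: C(27, 26) = 27. By the Bertrand ballot formula (Cycle Lemma / reflection principle), the number of orderings in which A is strictly ahead of B throughout is (p − q)/(p + q) · C(p + q, p) = (26 − 1)/(26 + 1) · 27 = 25.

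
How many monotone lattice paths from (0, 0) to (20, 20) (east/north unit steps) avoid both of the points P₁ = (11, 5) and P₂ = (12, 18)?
Number of paths = 128245908063

Inclusion–exclusion. Total paths: C(40, 20) = 137846528820. Through P₁: C(16, 11)·C(24, 9) = 5711177472. Through P₂: C(30, 12)·C(10, 8) = 3892195125. Since P₁ is strictly southwest of P₂, a monotone path through both must visit P₁ then P₂; paths through both = C(16, 11)·C(14, 1)·C(10, 8) = 2751840. Avoid both = 137846528820 − 5711177472 − 3892195125 + 2751840 = 128245908063.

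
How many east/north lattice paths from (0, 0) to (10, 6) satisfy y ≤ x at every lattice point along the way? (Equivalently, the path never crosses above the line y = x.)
Number of paths = 3640

By the reflection principle (André's argument), the number of monotone paths to (10, 6) with n ≤ m that never go above y = x is C(16, 10) − C(16, 11) = 8008 − 4368 = 3640.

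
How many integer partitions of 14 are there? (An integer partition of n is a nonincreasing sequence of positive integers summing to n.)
p(14) = 135

Compute p(n) via the recurrence p(n, m) = p(n, m−1) + p(n−m, m), where p(n, m) counts partitions of n with all parts ≤ m and p(n) = p(n, n). The base cases are p(0, m) = 1 and p(n, 0) = 0 for n > 0. Filling the table yields p(14) = 135. (Euler's pentagonal recurrence is an alternative.)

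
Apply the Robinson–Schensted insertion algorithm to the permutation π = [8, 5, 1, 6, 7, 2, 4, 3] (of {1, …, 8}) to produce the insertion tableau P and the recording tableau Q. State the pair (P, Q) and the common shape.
P = [1, 2, 3] / [4, 6, 7] / [5] / [8];  Q = [1, 4, 5] / [2, 6, 7] / [3] / [8];  common shape = (3, 3, 1, 1)

Row-insert the values π_1, π_2, … into P one at a time, bumping the leftmost entry strictly greater than the inserted value down to the next row. The recording tableau Q records, in position (i, j), the step at which that cell was added to P.
  Insert 8 (step 1): P = [8];  Q = [1]
  Insert 5 (step 2): P = [5] / [8];  Q = [1] / [2]
  Insert 1 (step 3): P = [1] / [5] / [8];  Q = [1] / [2] / [3]
  Insert 6 (step 4): P = [1, 6] / [5] / [8];  Q = [1, 4] / [2] / [3]
  Insert 7 (step 5): P = [1, 6, 7] / [5] / [8];  Q = [1, 4, 5] / [2] / [3]
  Insert 2 (step 6): P = [1, 2, 7] / [5, 6] / [8];  Q = [1, 4, 5] / [2, 6] / [3]
  Insert 4 (step 7): P = [1, 2, 4] / [5, 6, 7] / [8];  Q = [1, 4, 5] / [2, 6, 7] / [3]
  Insert 3 (step 8): P = [1, 2, 3] / [4, 6, 7] / [5] / [8];  Q = [1, 4, 5] / [2, 6, 7] / [3] / [8]
Final shape: (3, 3, 1, 1).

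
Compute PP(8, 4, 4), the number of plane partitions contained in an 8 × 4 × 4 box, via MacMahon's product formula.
PP(8, 4, 4) = 184225041

Evaluate the triple product over i = 1..8, j = 1..4, k = 1..4. The factors are (2/1) · (3/2) · (4/3) · (5/4) · (3/2) · (4/3) · (5/4) · (6/5) · … (128 factors total). The numerators and denominators telescope so the product is an integer; carrying out the multiplication exactly gives PP(8, 4, 4) = 184225041.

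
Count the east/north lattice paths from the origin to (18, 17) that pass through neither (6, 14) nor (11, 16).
Number of paths = 4422140370

Inclusion–exclusion. Total paths: C(35, 18) = 4537567650. Through P₁: C(20, 6)·C(15, 12) = 17635800. Through P₂: C(27, 11)·C(8, 7) = 104303160. Since P₁ is strictly southwest of P₂, a monotone path through both must visit P₁ then P₂; paths through both = C(20, 6)·C(7, 5)·C(8, 7) = 6511680. Avoid both = 4537567650 − 17635800 − 104303160 + 6511680 = 4422140370.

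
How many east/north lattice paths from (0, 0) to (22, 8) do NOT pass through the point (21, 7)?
Number of paths = 3484845

Total paths from (0, 0) to (22, 8): C(30, 22) = 5852925. Paths through (21, 7): (paths (0, 0) → (21, 7)) × (paths (21, 7) → (22, 8)) = C(28, 21) · C(2, 1) = 1184040 · 2 = 2368080. Avoidance count = 5852925 − 2368080 = 3484845.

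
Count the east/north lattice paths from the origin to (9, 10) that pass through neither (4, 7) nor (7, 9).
Number of paths = 49478

Inclusion–exclusion. Total paths: C(19, 9) = 92378. Through P₁: C(11, 4)·C(8, 5) = 18480. Through P₂: C(16, 7)·C(3, 2) = 34320. Since P₁ is strictly southwest of P₂, a monotone path through both must visit P₁ then P₂; paths through both = C(11, 4)·C(5, 3)·C(3, 2) = 9900. Avoid both = 92378 − 18480 − 34320 + 9900 = 49478.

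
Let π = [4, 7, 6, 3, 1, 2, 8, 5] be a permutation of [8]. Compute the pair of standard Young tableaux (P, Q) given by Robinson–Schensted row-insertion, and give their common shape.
P = [1, 2, 5] / [3, 6, 8] / [4] / [7];  Q = [1, 2, 7] / [3, 6, 8] / [4] / [5];  common shape = (3, 3, 1, 1)

Row-insert the values π_1, π_2, … into P one at a time, bumping the leftmost entry strictly greater than the inserted value down to the next row. The recording tableau Q records, in position (i, j), the step at which that cell was added to P.
  Insert 4 (step 1): P = [4];  Q = [1]
  Insert 7 (step 2): P = [4, 7];  Q = [1, 2]
  Insert 6 (step 3): P = [4, 6] / [7];  Q = [1, 2] / [3]
  Insert 3 (step 4): P = [3, 6] / [4] / [7];  Q = [1, 2] / [3] / [4]
  Insert 1 (step 5): P = [1, 6] / [3] / [4] / [7];  Q = [1, 2] / [3] / [4] / [5]
  Insert 2 (step 6): P = [1, 2] / [3, 6] / [4] / [7];  Q = [1, 2] / [3, 6] / [4] / [5]
  Insert 8 (step 7): P = [1, 2, 8] / [3, 6] / [4] / [7];  Q = [1, 2, 7] / [3, 6] / [4] / [5]
  Insert 5 (step 8): P = [1, 2, 5] / [3, 6, 8] / [4] / [7];  Q = [1, 2, 7] / [3, 6, 8] / [4] / [5]
Final shape: (3, 3, 1, 1).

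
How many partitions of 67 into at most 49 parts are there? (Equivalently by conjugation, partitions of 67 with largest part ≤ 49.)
p(67, parts ≤ 49) = 2678477

Use the recurrence p(n, m) = p(n, m−1) + p(n−m, m): either the largest part is < m (count p(n, m−1)) or the largest part is exactly m (remove one copy of m, count p(n−m, m)). With p(0, ·) = 1 this gives p(67, parts ≤ 49) = 2678477. (By conjugating Young diagrams, this also counts partitions of 67 into at most 49 parts.)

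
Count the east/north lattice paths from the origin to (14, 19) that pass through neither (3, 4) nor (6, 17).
Number of paths = 544732985

Inclusion–exclusion. Total paths: C(33, 14) = 818809200. Through P₁: C(7, 3)·C(26, 11) = 270415600. Through P₂: C(23, 6)·C(10, 8) = 4542615. Since P₁ is strictly southwest of P₂, a monotone path through both must visit P₁ then P₂; paths through both = C(7, 3)·C(16, 3)·C(10, 8) = 882000. Avoid both = 818809200 − 270415600 − 4542615 + 882000 = 544732985.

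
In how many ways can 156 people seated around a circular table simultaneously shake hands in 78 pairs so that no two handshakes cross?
C_78 = 73745243611532458459690151854647329239335600

These noncrossing handshakes are counted by the Catalan number C_n = (1/(n + 1)) · C(2n, n). For n = 78: C_78 = (1/79) · C(156, 78) = 5825874245311064218315521996517139009907512400/79 = 73745243611532458459690151854647329239335600.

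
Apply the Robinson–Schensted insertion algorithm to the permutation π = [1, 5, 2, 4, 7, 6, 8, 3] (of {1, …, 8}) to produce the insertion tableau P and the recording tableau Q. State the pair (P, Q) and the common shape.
P = [1, 2, 3, 6, 8] / [4, 7] / [5];  Q = [1, 2, 4, 5, 7] / [3, 6] / [8];  common shape = (5, 2, 1)

Row-insert the values π_1, π_2, … into P one at a time, bumping the leftmost entry strictly greater than the inserted value down to the next row. The recording tableau Q records, in position (i, j), the step at which that cell was added to P.
  Insert 1 (step 1): P = [1];  Q = [1]
  Insert 5 (step 2): P = [1, 5];  Q = [1, 2]
  Insert 2 (step 3): P = [1, 2] / [5];  Q = [1, 2] / [3]
  Insert 4 (step 4): P = [1, 2, 4] / [5];  Q = [1, 2, 4] / [3]
  Insert 7 (step 5): P = [1, 2, 4, 7] / [5];  Q = [1, 2, 4, 5] / [3]
  Insert 6 (step 6): P = [1, 2, 4, 6] / [5, 7];  Q = [1, 2, 4, 5] / [3, 6]
  Insert 8 (step 7): P = [1, 2, 4, 6, 8] / [5, 7];  Q = [1, 2, 4, 5, 7] / [3, 6]
  Insert 3 (step 8): P = [1, 2, 3, 6, 8] / [4, 7] / [5];  Q = [1, 2, 4, 5, 7] / [3, 6] / [8]
Final shape: (5, 2, 1).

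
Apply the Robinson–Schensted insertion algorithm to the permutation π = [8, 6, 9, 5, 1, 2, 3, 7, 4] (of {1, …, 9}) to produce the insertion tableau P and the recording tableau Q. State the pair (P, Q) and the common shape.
P = [1, 2, 3, 4] / [5, 7] / [6, 9] / [8];  Q = [1, 3, 7, 8] / [2, 6] / [4, 9] / [5];  common shape = (4, 2, 2, 1)

Row-insert the values π_1, π_2, … into P one at a time, bumping the leftmost entry strictly greater than the inserted value down to the next row. The recording tableau Q records, in position (i, j), the step at which that cell was added to P.
  Insert 8 (step 1): P = [8];  Q = [1]
  Insert 6 (step 2): P = [6] / [8];  Q = [1] / [2]
  Insert 9 (step 3): P = [6, 9] / [8];  Q = [1, 3] / [2]
  Insert 5 (step 4): P = [5, 9] / [6] / [8];  Q = [1, 3] / [2] / [4]
  Insert 1 (step 5): P = [1, 9] / [5] / [6] / [8];  Q = [1, 3] / [2] / [4] / [5]
  Insert 2 (step 6): P = [1, 2] / [5, 9] / [6] / [8];  Q = [1, 3] / [2, 6] / [4] / [5]
  Insert 3 (step 7): P = [1, 2, 3] / [5, 9] / [6] / [8];  Q = [1, 3, 7] / [2, 6] / [4] / [5]
  Insert 7 (step 8): P = [1, 2, 3, 7] / [5, 9] / [6] / [8];  Q = [1, 3, 7, 8] / [2, 6] / [4] / [5]
  Insert 4 (step 9): P = [1, 2, 3, 4] / [5, 7] / [6, 9] / [8];  Q = [1, 3, 7, 8] / [2, 6] / [4, 9] / [5]
Final shape: (4, 2, 2, 1).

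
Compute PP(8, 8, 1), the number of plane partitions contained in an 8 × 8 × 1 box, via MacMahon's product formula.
PP(8, 8, 1) = 12870

Evaluate the triple product over i = 1..8, j = 1..8, k = 1..1. The factors are (2/1) · (3/2) · (4/3) · (5/4) · (6/5) · (7/6) · (8/7) · (9/8) · … (64 factors total). The numerators and denominators telescope so the product is an integer; carrying out the multiplication exactly gives PP(8, 8, 1) = 12870.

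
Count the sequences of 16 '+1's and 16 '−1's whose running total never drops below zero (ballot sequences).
C_16 = 35357670

These ballot sequences are counted by the Catalan number C_n = (1/(n + 1)) · C(2n, n). For n = 16: C_16 = (1/17) · C(32, 16) = 601080390/17 = 35357670.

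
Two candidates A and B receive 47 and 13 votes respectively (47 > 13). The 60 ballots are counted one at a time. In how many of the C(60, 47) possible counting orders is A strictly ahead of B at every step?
Strict-lead orderings = 2927889275640

Total orderings of the 60 votes with 47 for A: C(60, 47) = 5166863427600. By the Bertrand ballot formula (Cycle Lemma / reflection principle), the number of orderings in which A is strictly ahead of B throughout is (p − q)/(p + q) · C(p + q, p) = (47 − 13)/(47 + 13) · 5166863427600 = 2927889275640.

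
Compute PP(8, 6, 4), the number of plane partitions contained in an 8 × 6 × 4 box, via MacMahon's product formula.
PP(8, 6, 4) = 90474964580

Evaluate the triple product over i = 1..8, j = 1..6, k = 1..4. The factors are (2/1) · (3/2) · (4/3) · (5/4) · (3/2) · (4/3) · (5/4) · (6/5) · … (192 factors total). The numerators and denominators telescope so the product is an integer; carrying out the multiplication exactly gives PP(8, 6, 4) = 90474964580.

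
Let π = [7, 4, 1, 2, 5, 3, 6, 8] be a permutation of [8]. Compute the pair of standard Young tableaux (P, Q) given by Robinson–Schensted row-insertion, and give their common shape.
P = [1, 2, 3, 6, 8] / [4, 5] / [7];  Q = [1, 4, 5, 7, 8] / [2, 6] / [3];  common shape = (5, 2, 1)

Row-insert the values π_1, π_2, … into P one at a time, bumping the leftmost entry strictly greater than the inserted value down to the next row. The recording tableau Q records, in position (i, j), the step at which that cell was added to P.
  Insert 7 (step 1): P = [7];  Q = [1]
  Insert 4 (step 2): P = [4] / [7];  Q = [1] / [2]
  Insert 1 (step 3): P = [1] / [4] / [7];  Q = [1] / [2] / [3]
  Insert 2 (step 4): P = [1, 2] / [4] / [7];  Q = [1, 4] / [2] / [3]
  Insert 5 (step 5): P = [1, 2, 5] / [4] / [7];  Q = [1, 4, 5] / [2] / [3]
  Insert 3 (step 6): P = [1, 2, 3] / [4, 5] / [7];  Q = [1, 4, 5] / [2, 6] / [3]
  Insert 6 (step 7): P = [1, 2, 3, 6] / [4, 5] / [7];  Q = [1, 4, 5, 7] / [2, 6] / [3]
  Insert 8 (step 8): P = [1, 2, 3, 6, 8] / [4, 5] / [7];  Q = [1, 4, 5, 7, 8] / [2, 6] / [3]
Final shape: (5, 2, 1).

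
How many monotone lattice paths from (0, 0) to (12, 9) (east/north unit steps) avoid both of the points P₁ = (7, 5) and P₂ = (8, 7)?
Number of paths = 133253

Inclusion–exclusion. Total paths: C(21, 12) = 293930. Through P₁: C(12, 7)·C(9, 5) = 99792. Through P₂: C(15, 8)·C(6, 4) = 96525. Since P₁ is strictly southwest of P₂, a monotone path through both must visit P₁ then P₂; paths through both = C(12, 7)·C(3, 1)·C(6, 4) = 35640. Avoid both = 293930 − 99792 − 96525 + 35640 = 133253.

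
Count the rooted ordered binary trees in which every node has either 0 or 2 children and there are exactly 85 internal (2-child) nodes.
C_85 = 1063353702922273835973036658043476458723103404520

These full binary trees are counted by the Catalan number C_n = (1/(n + 1)) · C(2n, n). For n = 85: C_85 = (1/86) · C(170, 85) = 91448418451315549893681152591738975450186892788720/86 = 1063353702922273835973036658043476458723103404520.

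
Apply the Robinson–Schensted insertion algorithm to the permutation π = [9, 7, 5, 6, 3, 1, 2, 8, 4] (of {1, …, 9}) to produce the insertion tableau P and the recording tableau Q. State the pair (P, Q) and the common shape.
P = [1, 2, 4] / [3, 6, 8] / [5] / [7] / [9];  Q = [1, 4, 8] / [2, 7, 9] / [3] / [5] / [6];  common shape = (3, 3, 1, 1, 1)

Row-insert the values π_1, π_2, … into P one at a time, bumping the leftmost entry strictly greater than the inserted value down to the next row. The recording tableau Q records, in position (i, j), the step at which that cell was added to P.
  Insert 9 (step 1): P = [9];  Q = [1]
  Insert 7 (step 2): P = [7] / [9];  Q = [1] / [2]
  Insert 5 (step 3): P = [5] / [7] / [9];  Q = [1] / [2] / [3]
  Insert 6 (step 4): P = [5, 6] / [7] / [9];  Q = [1, 4] / [2] / [3]
  Insert 3 (step 5): P = [3, 6] / [5] / [7] / [9];  Q = [1, 4] / [2] / [3] / [5]
  Insert 1 (step 6): P = [1, 6] / [3] / [5] / [7] / [9];  Q = [1, 4] / [2] / [3] / [5] / [6]
  Insert 2 (step 7): P = [1, 2] / [3, 6] / [5] / [7] / [9];  Q = [1, 4] / [2, 7] / [3] / [5] / [6]
  Insert 8 (step 8): P = [1, 2, 8] / [3, 6] / [5] / [7] / [9];  Q = [1, 4, 8] / [2, 7] / [3] / [5] / [6]
  Insert 4 (step 9): P = [1, 2, 4] / [3, 6, 8] / [5] / [7] / [9];  Q = [1, 4, 8] / [2, 7, 9] / [3] / [5] / [6]
Final shape: (3, 3, 1, 1, 1).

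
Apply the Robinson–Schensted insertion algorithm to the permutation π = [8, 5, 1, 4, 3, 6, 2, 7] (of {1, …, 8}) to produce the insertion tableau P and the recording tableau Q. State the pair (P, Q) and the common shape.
P = [1, 2, 6, 7] / [3] / [4] / [5] / [8];  Q = [1, 4, 6, 8] / [2] / [3] / [5] / [7];  common shape = (4, 1, 1, 1, 1)

Row-insert the values π_1, π_2, … into P one at a time, bumping the leftmost entry strictly greater than the inserted value down to the next row. The recording tableau Q records, in position (i, j), the step at which that cell was added to P.
  Insert 8 (step 1): P = [8];  Q = [1]
  Insert 5 (step 2): P = [5] / [8];  Q = [1] / [2]
  Insert 1 (step 3): P = [1] / [5] / [8];  Q = [1] / [2] / [3]
  Insert 4 (step 4): P = [1, 4] / [5] / [8];  Q = [1, 4] / [2] / [3]
  Insert 3 (step 5): P = [1, 3] / [4] / [5] / [8];  Q = [1, 4] / [2] / [3] / [5]
  Insert 6 (step 6): P = [1, 3, 6] / [4] / [5] / [8];  Q = [1, 4, 6] / [2] / [3] / [5]
  Insert 2 (step 7): P = [1, 2, 6] / [3] / [4] / [5] / [8];  Q = [1, 4, 6] / [2] / [3] / [5] / [7]
  Insert 7 (step 8): P = [1, 2, 6, 7] / [3] / [4] / [5] / [8];  Q = [1, 4, 6, 8] / [2] / [3] / [5] / [7]
Final shape: (4, 1, 1, 1, 1).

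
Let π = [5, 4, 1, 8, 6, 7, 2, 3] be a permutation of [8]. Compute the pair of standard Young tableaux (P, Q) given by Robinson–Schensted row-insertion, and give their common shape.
P = [1, 2, 3] / [4, 6, 7] / [5, 8];  Q = [1, 4, 6] / [2, 5, 8] / [3, 7];  common shape = (3, 3, 2)

Row-insert the values π_1, π_2, … into P one at a time, bumping the leftmost entry strictly greater than the inserted value down to the next row. The recording tableau Q records, in position (i, j), the step at which that cell was added to P.
  Insert 5 (step 1): P = [5];  Q = [1]
  Insert 4 (step 2): P = [4] / [5];  Q = [1] / [2]
  Insert 1 (step 3): P = [1] / [4] / [5];  Q = [1] / [2] / [3]
  Insert 8 (step 4): P = [1, 8] / [4] / [5];  Q = [1, 4] / [2] / [3]
  Insert 6 (step 5): P = [1, 6] / [4, 8] / [5];  Q = [1, 4] / [2, 5] / [3]
  Insert 7 (step 6): P = [1, 6, 7] / [4, 8] / [5];  Q = [1, 4, 6] / [2, 5] / [3]
  Insert 2 (step 7): P = [1, 2, 7] / [4, 6] / [5, 8];  Q = [1, 4, 6] / [2, 5] / [3, 7]
  Insert 3 (step 8): P = [1, 2, 3] / [4, 6, 7] / [5, 8];  Q = [1, 4, 6] / [2, 5, 8] / [3, 7]
Final shape: (3, 3, 2).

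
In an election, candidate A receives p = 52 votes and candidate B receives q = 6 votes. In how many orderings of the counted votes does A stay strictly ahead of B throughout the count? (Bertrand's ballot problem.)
Strict-lead orderings = 32101146

Total orderings of the 58 votes with 52 for A: C(58, 52) = 40475358. By the Bertrand ballot formula (Cycle Lemma / reflection principle), the number of orderings in which A is strictly ahead of B throughout is (p − q)/(p + q) · C(p + q, p) = (52 − 6)/(52 + 6) · 40475358 = 32101146.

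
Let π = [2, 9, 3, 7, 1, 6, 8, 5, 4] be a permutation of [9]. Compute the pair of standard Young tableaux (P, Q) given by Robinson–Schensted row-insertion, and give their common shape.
P = [1, 3, 4, 8] / [2, 5] / [6] / [7] / [9];  Q = [1, 2, 4, 7] / [3, 6] / [5] / [8] / [9];  common shape = (4, 2, 1, 1, 1)

Row-insert the values π_1, π_2, … into P one at a time, bumping the leftmost entry strictly greater than the inserted value down to the next row. The recording tableau Q records, in position (i, j), the step at which that cell was added to P.
  Insert 2 (step 1): P = [2];  Q = [1]
  Insert 9 (step 2): P = [2, 9];  Q = [1, 2]
  Insert 3 (step 3): P = [2, 3] / [9];  Q = [1, 2] / [3]
  Insert 7 (step 4): P = [2, 3, 7] / [9];  Q = [1, 2, 4] / [3]
  Insert 1 (step 5): P = [1, 3, 7] / [2] / [9];  Q = [1, 2, 4] / [3] / [5]
  Insert 6 (step 6): P = [1, 3, 6] / [2, 7] / [9];  Q = [1, 2, 4] / [3, 6] / [5]
  Insert 8 (step 7): P = [1, 3, 6, 8] / [2, 7] / [9];  Q = [1, 2, 4, 7] / [3, 6] / [5]
  Insert 5 (step 8): P = [1, 3, 5, 8] / [2, 6] / [7] / [9];  Q = [1, 2, 4, 7] / [3, 6] / [5] / [8]
  Insert 4 (step 9): P = [1, 3, 4, 8] / [2, 5] / [6] / [7] / [9];  Q = [1, 2, 4, 7] / [3, 6] / [5] / [8] / [9]
Final shape: (4, 2, 1, 1, 1).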